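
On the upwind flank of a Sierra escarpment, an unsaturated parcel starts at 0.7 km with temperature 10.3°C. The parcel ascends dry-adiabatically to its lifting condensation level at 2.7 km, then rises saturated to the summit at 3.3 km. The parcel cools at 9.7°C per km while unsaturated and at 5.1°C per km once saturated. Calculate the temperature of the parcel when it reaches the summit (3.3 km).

-12.16°C

700–2700 m, dry: Δz = 2 km ⇒ ΔT = -19.4°C; T = -9.1°C
2700–3300 m, saturated: Δz = 0.6 km ⇒ ΔT = -3.06°C; T = -12.16°C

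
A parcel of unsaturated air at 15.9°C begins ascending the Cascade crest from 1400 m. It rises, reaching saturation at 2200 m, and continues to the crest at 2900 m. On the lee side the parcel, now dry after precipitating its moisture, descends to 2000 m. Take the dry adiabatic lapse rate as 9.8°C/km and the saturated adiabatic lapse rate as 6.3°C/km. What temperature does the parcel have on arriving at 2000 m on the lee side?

Dry to 2200 m: -9.8 × 0.8 km = -7.84°C, so T = 8.06°C.
Saturated to 2900 m: -6.3 × 0.7 km = -4.41°C, so T = 3.65°C.
Dry descent to 2000 m: +9.8 × 0.9 km = +8.82°C, so T = 12.47°C.

12.47°C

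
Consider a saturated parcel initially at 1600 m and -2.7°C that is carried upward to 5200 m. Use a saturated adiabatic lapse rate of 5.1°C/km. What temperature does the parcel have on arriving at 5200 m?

1600–5200 m, saturated adiabatic: Δz = 3.6 km ⇒ ΔT = -18.36°C; T = -21.06°C

-21.06°C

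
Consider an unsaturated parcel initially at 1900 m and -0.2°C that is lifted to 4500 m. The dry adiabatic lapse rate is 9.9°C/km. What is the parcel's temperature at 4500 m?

-25.94°C

1900–4500 m, dry adiabatic: Δz = 2.6 km ⇒ ΔT = -25.74°C; T = -25.94°C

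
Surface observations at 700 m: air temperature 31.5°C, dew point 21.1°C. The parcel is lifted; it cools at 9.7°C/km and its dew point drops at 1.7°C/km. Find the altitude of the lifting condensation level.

T and T_d converge at 9.7 − 1.7 = 8°C per km
Height above start = (31.5 − 21.1) / 8 = 1.3 km
LCL altitude = 700 m + 1300 m = 2000 m

2000 m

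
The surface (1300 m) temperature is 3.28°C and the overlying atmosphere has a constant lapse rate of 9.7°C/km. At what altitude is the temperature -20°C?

3700 m

Height above start = (3.28 − (-20)) / 9.7 = 2.4 km
Altitude = 1300 m + 2400 m = 3700 m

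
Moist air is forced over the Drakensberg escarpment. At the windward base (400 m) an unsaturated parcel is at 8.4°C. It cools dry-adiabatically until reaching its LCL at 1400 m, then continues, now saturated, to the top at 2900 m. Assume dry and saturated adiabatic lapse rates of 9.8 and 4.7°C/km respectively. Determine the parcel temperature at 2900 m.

400–1400 m, dry: Δz = 1 km ⇒ ΔT = -9.8°C; T = -1.4°C
1400–2900 m, saturated: Δz = 1.5 km ⇒ ΔT = -7.05°C; T = -8.45°C

-8.45°C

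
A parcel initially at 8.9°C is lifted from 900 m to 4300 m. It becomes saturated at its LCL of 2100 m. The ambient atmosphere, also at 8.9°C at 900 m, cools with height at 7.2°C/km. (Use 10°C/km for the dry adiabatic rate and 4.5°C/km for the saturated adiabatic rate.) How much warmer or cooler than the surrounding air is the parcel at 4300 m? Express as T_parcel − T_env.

Parcel:
  900 → 2100 m (dry, 10°C/km): ΔT = -10 × 1.2 = -12°C → T = -3.1°C
  2100 → 4300 m (saturated, 4.5°C/km): ΔT = -4.5 × 2.2 = -9.9°C → T = -13°C
Environment:
  900 → 4300 m (environment, 7.2°C/km): ΔT = -7.2 × 3.4 = -24.48°C → T = -15.58°C
T_parcel − T_env = -13 − (-15.58) = +2.58°C

+2.58°C (parcel warmer than environment)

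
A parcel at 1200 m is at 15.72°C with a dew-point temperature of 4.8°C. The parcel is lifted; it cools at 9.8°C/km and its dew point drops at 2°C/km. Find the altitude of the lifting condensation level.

T and T_d converge at 9.8 − 2 = 7.8°C per km
Height above start = (15.72 − 4.8) / 7.8 = 1.4 km
LCL altitude = 1200 m + 1400 m = 2600 m

2600 m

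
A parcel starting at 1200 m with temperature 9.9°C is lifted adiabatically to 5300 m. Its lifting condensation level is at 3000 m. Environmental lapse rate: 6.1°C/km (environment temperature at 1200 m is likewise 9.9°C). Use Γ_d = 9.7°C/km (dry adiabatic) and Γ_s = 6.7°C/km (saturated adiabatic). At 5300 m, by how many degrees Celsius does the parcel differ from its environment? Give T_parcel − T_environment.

-7.86°C (parcel cooler than environment)

Parcel:
  1200 → 3000 m (dry, 9.7°C/km): ΔT = -9.7 × 1.8 = -17.46°C → T = -7.56°C
  3000 → 5300 m (saturated, 6.7°C/km): ΔT = -6.7 × 2.3 = -15.41°C → T = -22.97°C
Environment:
  1200 → 5300 m (environment, 6.1°C/km): ΔT = -6.1 × 4.1 = -25.01°C → T = -15.11°C
T_parcel − T_env = -22.97 − (-15.11) = -7.86°C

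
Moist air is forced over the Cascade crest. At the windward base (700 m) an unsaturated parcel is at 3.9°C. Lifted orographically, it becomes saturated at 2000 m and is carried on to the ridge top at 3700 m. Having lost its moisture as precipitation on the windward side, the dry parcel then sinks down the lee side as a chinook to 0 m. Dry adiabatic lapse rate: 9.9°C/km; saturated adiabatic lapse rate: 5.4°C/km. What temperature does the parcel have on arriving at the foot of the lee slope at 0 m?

18.48°C

700–2000 m, dry: Δz = 1.3 km ⇒ ΔT = -12.87°C; T = -8.97°C
2000–3700 m, saturated: Δz = 1.7 km ⇒ ΔT = -9.18°C; T = -18.15°C
3700–0 m, dry descent: Δz = 3.7 km ⇒ ΔT = +36.63°C; T = 18.48°C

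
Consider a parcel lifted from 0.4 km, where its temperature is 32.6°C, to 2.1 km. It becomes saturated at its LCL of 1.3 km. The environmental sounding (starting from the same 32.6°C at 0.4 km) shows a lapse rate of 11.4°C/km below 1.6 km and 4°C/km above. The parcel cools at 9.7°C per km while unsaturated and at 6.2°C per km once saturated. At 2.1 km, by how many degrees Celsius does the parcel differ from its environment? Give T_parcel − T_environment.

+1.99°C (parcel warmer than environment)

Parcel:
  From 400 m to 1300 m (dry): cools by 9.7 × 0.9 = 8.73°C, giving 23.87°C.
  From 1300 m to 2100 m (saturated): cools by 6.2 × 0.8 = 4.96°C, giving 18.91°C.
Environment:
  From 400 m to 1600 m (environment, lower layer): cools by 11.4 × 1.2 = 13.68°C, giving 18.92°C.
  From 1600 m to 2100 m (environment, upper layer): cools by 4 × 0.5 = 2°C, giving 16.92°C.
T_parcel − T_env = 18.91 − 16.92 = +1.99°C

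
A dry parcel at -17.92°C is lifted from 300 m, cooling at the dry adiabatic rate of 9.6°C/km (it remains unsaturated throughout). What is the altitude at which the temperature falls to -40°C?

Height above start = (-17.92 − (-40)) / 9.6 = 2.3 km
Altitude = 300 m + 2300 m = 2600 m

2600 m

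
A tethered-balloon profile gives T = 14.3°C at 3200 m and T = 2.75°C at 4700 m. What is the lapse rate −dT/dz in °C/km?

Γ = −ΔT/Δz = (14.3 − 2.75) / (4700 − 3200) m
  = 11.55°C / 1.5 km = 7.7°C/km

7.7°C/km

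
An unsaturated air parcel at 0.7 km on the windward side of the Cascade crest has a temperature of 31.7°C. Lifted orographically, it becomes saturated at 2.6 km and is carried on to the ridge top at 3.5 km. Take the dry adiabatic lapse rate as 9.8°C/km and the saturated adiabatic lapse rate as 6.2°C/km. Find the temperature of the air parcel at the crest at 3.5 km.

700–2600 m, dry: Δz = 1.9 km ⇒ ΔT = -18.62°C; T = 13.08°C
2600–3500 m, saturated: Δz = 0.9 km ⇒ ΔT = -5.58°C; T = 7.5°C

7.5°C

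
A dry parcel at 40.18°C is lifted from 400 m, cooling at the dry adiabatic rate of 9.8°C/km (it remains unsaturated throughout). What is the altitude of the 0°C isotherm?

4500 m

Height above start = (40.18 − 0) / 9.8 = 4.1 km
Altitude = 400 m + 4100 m = 4500 m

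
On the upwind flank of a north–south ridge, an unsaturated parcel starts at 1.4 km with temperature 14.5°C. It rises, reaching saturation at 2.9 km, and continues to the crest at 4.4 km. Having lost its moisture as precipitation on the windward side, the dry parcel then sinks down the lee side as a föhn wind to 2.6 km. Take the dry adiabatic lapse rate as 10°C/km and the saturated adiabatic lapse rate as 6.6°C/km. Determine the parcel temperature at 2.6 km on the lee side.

From 1400 m to 2900 m (dry): cools by 10 × 1.5 = 15°C, giving -0.5°C.
From 2900 m to 4400 m (saturated): cools by 6.6 × 1.5 = 9.9°C, giving -10.4°C.
From 4400 m to 2600 m (dry descent): warms by 10 × 1.8 = 18°C, giving 7.6°C.

7.6°C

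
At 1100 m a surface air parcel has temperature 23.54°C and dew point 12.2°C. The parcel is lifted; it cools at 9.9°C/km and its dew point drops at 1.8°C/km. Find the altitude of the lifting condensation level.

T and T_d converge at 9.9 − 1.8 = 8.1°C per km
Height above start = (23.54 − 12.2) / 8.1 = 1.4 km
LCL altitude = 1100 m + 1400 m = 2500 m

2500 m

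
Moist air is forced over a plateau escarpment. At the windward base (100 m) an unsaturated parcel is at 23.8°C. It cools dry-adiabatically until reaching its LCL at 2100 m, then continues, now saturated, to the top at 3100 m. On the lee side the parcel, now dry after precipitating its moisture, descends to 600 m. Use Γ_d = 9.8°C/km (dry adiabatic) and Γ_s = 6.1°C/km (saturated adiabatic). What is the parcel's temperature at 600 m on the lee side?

Dry to 2100 m: -9.8 × 2 km = -19.6°C, so T = 4.2°C.
Saturated to 3100 m: -6.1 × 1 km = -6.1°C, so T = -1.9°C.
Dry descent to 600 m: +9.8 × 2.5 km = +24.5°C, so T = 22.6°C.

22.6°C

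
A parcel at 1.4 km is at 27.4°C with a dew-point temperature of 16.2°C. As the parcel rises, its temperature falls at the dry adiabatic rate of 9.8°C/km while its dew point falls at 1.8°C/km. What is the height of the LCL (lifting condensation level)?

2.8 km

T and T_d converge at 9.8 − 1.8 = 8°C per km
Height above start = (27.4 − 16.2) / 8 = 1.4 km
LCL altitude = 1400 m + 1400 m = 2800 m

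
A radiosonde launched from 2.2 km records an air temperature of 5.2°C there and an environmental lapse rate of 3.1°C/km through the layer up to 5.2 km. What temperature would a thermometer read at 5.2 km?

From 2200 m to 5200 m (environmental): cools by 3.1 × 3 = 9.3°C, giving -4.1°C.

-4.1°C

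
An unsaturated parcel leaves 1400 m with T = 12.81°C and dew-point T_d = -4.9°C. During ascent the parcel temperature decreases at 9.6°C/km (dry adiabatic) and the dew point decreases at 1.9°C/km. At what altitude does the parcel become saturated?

3700 m

T and T_d converge at 9.6 − 1.9 = 7.7°C per km
Height above start = (12.81 − (-4.9)) / 7.7 = 2.3 km
LCL altitude = 1400 m + 2300 m = 3700 m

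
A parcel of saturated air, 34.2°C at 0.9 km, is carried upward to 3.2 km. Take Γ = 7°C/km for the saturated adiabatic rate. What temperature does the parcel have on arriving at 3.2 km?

18.1°C

Saturated adiabatic to 3200 m: -7 × 2.3 km = -16.1°C, so T = 18.1°C.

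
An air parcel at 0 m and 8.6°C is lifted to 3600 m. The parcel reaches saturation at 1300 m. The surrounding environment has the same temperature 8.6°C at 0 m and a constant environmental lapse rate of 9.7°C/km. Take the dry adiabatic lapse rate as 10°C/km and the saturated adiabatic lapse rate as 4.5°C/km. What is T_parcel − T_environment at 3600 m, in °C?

+11.57°C (parcel warmer than environment)

Parcel:
  From 0 m to 1300 m (dry): cools by 10 × 1.3 = 13°C, giving -4.4°C.
  From 1300 m to 3600 m (saturated): cools by 4.5 × 2.3 = 10.35°C, giving -14.75°C.
Environment:
  From 0 m to 3600 m (environment): cools by 9.7 × 3.6 = 34.92°C, giving -26.32°C.
T_parcel − T_env = -14.75 − (-26.32) = +11.57°C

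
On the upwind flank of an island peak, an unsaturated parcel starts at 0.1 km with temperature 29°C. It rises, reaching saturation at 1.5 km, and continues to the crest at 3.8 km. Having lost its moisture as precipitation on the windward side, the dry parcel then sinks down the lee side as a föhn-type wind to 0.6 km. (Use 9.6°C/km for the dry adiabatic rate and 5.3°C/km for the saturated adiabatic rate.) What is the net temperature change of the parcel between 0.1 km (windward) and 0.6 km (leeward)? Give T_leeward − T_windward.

100 → 1500 m (dry, 9.6°C/km): ΔT = -9.6 × 1.4 = -13.44°C → T = 15.56°C
1500 → 3800 m (saturated, 5.3°C/km): ΔT = -5.3 × 2.3 = -12.19°C → T = 3.37°C
3800 → 600 m (dry descent, 9.6°C/km): ΔT = +9.6 × 3.2 = +30.72°C → T = 34.09°C
Net change vs windward start: 34.09 − 29 = +5.09°C

+5.09°C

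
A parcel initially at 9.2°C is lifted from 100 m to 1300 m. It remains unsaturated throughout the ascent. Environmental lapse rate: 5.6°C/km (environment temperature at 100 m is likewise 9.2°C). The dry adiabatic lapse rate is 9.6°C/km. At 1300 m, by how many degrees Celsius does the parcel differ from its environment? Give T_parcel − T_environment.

Parcel:
  From 100 m to 1300 m (dry): cools by 9.6 × 1.2 = 11.52°C, giving -2.32°C.
Environment:
  From 100 m to 1300 m (environment): cools by 5.6 × 1.2 = 6.72°C, giving 2.48°C.
T_parcel − T_env = -2.32 − 2.48 = -4.8°C

-4.8°C (parcel cooler than environment)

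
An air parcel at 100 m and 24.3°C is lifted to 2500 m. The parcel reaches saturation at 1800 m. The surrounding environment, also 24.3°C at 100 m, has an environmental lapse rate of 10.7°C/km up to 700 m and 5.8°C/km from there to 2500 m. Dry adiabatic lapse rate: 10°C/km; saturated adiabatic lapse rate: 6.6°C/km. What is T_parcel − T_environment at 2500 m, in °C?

Parcel:
  From 100 m to 1800 m (dry): cools by 10 × 1.7 = 17°C, giving 7.3°C.
  From 1800 m to 2500 m (saturated): cools by 6.6 × 0.7 = 4.62°C, giving 2.68°C.
Environment:
  From 100 m to 700 m (environment, lower layer): cools by 10.7 × 0.6 = 6.42°C, giving 17.88°C.
  From 700 m to 2500 m (environment, upper layer): cools by 5.8 × 1.8 = 10.44°C, giving 7.44°C.
T_parcel − T_env = 2.68 − 7.44 = -4.76°C

-4.76°C (parcel cooler than environment)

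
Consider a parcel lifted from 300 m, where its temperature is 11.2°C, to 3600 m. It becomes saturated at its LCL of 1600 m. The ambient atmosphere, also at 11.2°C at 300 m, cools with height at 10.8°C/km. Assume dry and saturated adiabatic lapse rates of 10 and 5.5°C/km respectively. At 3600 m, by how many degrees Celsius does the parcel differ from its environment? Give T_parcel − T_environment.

+11.64°C (parcel warmer than environment)

Parcel:
  300–1600 m, dry: Δz = 1.3 km ⇒ ΔT = -13°C; T = -1.8°C
  1600–3600 m, saturated: Δz = 2 km ⇒ ΔT = -11°C; T = -12.8°C
Environment:
  300–3600 m, environment: Δz = 3.3 km ⇒ ΔT = -35.64°C; T = -24.44°C
T_parcel − T_env = -12.8 − (-24.44) = +11.64°C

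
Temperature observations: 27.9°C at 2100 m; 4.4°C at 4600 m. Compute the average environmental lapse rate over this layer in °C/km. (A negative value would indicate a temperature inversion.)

9.4°C/km

Γ = −ΔT/Δz = (27.9 − 4.4) / (4600 − 2100) m
  = 23.5°C / 2.5 km = 9.4°C/km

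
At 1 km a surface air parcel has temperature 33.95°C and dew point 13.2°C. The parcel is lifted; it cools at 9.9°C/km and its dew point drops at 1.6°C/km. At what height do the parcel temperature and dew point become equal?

3.5 km

T and T_d converge at 9.9 − 1.6 = 8.3°C per km
Height above start = (33.95 − 13.2) / 8.3 = 2.5 km
LCL altitude = 1000 m + 2500 m = 3500 m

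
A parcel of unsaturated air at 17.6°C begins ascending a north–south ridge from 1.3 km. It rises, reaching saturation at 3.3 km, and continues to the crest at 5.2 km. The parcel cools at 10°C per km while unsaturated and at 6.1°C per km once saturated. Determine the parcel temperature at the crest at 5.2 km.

1300–3300 m, dry: Δz = 2 km ⇒ ΔT = -20°C; T = -2.4°C
3300–5200 m, saturated: Δz = 1.9 km ⇒ ΔT = -11.59°C; T = -13.99°C

-13.99°C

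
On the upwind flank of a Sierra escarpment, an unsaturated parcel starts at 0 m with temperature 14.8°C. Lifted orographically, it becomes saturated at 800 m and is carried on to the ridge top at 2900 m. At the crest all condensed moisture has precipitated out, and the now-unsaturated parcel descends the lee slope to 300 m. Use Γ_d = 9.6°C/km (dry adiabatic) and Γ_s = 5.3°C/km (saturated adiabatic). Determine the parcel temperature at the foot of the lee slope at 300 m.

20.95°C

0 → 800 m (dry, 9.6°C/km): ΔT = -9.6 × 0.8 = -7.68°C → T = 7.12°C
800 → 2900 m (saturated, 5.3°C/km): ΔT = -5.3 × 2.1 = -11.13°C → T = -4.01°C
2900 → 300 m (dry descent, 9.6°C/km): ΔT = +9.6 × 2.6 = +24.96°C → T = 20.95°C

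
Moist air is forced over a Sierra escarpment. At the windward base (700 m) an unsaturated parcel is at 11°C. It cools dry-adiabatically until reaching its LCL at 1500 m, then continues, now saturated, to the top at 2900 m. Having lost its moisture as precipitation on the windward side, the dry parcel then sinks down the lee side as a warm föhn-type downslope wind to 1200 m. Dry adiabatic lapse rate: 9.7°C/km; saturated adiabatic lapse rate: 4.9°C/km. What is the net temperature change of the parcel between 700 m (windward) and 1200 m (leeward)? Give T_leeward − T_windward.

700 → 1500 m (dry, 9.7°C/km): ΔT = -9.7 × 0.8 = -7.76°C → T = 3.24°C
1500 → 2900 m (saturated, 4.9°C/km): ΔT = -4.9 × 1.4 = -6.86°C → T = -3.62°C
2900 → 1200 m (dry descent, 9.7°C/km): ΔT = +9.7 × 1.7 = +16.49°C → T = 12.87°C
Net change vs windward start: 12.87 − 11 = +1.87°C

+1.87°C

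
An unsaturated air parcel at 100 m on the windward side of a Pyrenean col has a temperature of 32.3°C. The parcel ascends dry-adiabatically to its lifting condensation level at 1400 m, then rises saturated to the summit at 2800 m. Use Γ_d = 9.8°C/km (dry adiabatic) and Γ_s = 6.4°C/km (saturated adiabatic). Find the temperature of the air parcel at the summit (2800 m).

10.6°C

100 → 1400 m (dry, 9.8°C/km): ΔT = -9.8 × 1.3 = -12.74°C → T = 19.56°C
1400 → 2800 m (saturated, 6.4°C/km): ΔT = -6.4 × 1.4 = -8.96°C → T = 10.6°C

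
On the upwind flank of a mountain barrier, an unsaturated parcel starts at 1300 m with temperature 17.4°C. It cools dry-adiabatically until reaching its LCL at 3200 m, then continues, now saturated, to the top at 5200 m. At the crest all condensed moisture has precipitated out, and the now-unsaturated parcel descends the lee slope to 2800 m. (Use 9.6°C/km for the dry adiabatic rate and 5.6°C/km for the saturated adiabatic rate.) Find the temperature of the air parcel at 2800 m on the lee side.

1300–3200 m, dry: Δz = 1.9 km ⇒ ΔT = -18.24°C; T = -0.84°C
3200–5200 m, saturated: Δz = 2 km ⇒ ΔT = -11.2°C; T = -12.04°C
5200–2800 m, dry descent: Δz = 2.4 km ⇒ ΔT = +23.04°C; T = 11°C

11°C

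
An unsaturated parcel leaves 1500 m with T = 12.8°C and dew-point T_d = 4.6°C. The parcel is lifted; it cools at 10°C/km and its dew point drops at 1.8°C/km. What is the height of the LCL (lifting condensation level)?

2500 m

T and T_d converge at 10 − 1.8 = 8.2°C per km
Height above start = (12.8 − 4.6) / 8.2 = 1 km
LCL altitude = 1500 m + 1000 m = 2500 m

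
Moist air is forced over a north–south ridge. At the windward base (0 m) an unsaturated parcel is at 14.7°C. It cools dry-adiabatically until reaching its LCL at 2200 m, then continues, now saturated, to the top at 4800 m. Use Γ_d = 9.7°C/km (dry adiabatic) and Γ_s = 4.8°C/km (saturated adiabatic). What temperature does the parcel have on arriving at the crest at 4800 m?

-19.12°C

Dry to 2200 m: -9.7 × 2.2 km = -21.34°C, so T = -6.64°C.
Saturated to 4800 m: -4.8 × 2.6 km = -12.48°C, so T = -19.12°C.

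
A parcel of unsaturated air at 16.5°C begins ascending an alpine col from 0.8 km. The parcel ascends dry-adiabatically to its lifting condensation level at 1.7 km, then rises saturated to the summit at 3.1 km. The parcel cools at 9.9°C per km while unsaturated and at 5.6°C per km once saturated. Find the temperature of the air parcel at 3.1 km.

Dry to 1700 m: -9.9 × 0.9 km = -8.91°C, so T = 7.59°C.
Saturated to 3100 m: -5.6 × 1.4 km = -7.84°C, so T = -0.25°C.

-0.25°C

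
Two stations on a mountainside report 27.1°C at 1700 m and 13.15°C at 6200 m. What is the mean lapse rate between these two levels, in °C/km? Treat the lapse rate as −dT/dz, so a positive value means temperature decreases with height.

Γ = −ΔT/Δz = (27.1 − 13.15) / (6200 − 1700) m
  = 13.95°C / 4.5 km = 3.1°C/km

3.1°C/km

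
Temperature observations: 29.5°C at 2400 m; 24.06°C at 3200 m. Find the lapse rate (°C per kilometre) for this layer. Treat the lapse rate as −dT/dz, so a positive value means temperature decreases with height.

Γ = −ΔT/Δz = (29.5 − 24.06) / (3200 − 2400) m
  = 5.44°C / 0.8 km = 6.8°C/km

6.8°C/km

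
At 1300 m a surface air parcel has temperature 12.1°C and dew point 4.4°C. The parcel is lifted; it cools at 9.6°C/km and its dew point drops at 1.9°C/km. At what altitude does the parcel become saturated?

2300 m

T and T_d converge at 9.6 − 1.9 = 7.7°C per km
Height above start = (12.1 − 4.4) / 7.7 = 1 km
LCL altitude = 1300 m + 1000 m = 2300 m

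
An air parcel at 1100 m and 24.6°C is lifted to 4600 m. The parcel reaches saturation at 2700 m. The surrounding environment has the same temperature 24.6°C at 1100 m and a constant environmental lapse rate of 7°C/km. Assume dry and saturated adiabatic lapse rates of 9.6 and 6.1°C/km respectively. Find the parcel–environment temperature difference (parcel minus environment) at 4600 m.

Parcel:
  From 1100 m to 2700 m (dry): cools by 9.6 × 1.6 = 15.36°C, giving 9.24°C.
  From 2700 m to 4600 m (saturated): cools by 6.1 × 1.9 = 11.59°C, giving -2.35°C.
Environment:
  From 1100 m to 4600 m (environment): cools by 7 × 3.5 = 24.5°C, giving 0.1°C.
T_parcel − T_env = -2.35 − 0.1 = -2.45°C

-2.45°C (parcel cooler than environment)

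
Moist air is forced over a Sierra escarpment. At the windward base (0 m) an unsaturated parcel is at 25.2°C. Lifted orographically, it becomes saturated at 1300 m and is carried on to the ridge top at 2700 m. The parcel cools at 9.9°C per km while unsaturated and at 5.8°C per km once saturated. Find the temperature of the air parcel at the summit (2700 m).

Dry to 1300 m: -9.9 × 1.3 km = -12.87°C, so T = 12.33°C.
Saturated to 2700 m: -5.8 × 1.4 km = -8.12°C, so T = 4.21°C.

4.21°C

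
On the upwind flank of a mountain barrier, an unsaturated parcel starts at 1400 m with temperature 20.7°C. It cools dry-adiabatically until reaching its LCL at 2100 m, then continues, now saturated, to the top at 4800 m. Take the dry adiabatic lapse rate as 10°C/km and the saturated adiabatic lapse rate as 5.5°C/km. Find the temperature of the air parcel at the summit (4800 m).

From 1400 m to 2100 m (dry): cools by 10 × 0.7 = 7°C, giving 13.7°C.
From 2100 m to 4800 m (saturated): cools by 5.5 × 2.7 = 14.85°C, giving -1.15°C.

-1.15°C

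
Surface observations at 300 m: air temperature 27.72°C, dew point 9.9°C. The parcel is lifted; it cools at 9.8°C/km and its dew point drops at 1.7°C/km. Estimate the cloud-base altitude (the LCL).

T and T_d converge at 9.8 − 1.7 = 8.1°C per km
Height above start = (27.72 − 9.9) / 8.1 = 2.2 km
LCL altitude = 300 m + 2200 m = 2500 m

2500 m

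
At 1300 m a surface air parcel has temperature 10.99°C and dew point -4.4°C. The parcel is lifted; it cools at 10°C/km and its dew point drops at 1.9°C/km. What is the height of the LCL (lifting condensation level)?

T and T_d converge at 10 − 1.9 = 8.1°C per km
Height above start = (10.99 − (-4.4)) / 8.1 = 1.9 km
LCL altitude = 1300 m + 1900 m = 3200 m

3200 m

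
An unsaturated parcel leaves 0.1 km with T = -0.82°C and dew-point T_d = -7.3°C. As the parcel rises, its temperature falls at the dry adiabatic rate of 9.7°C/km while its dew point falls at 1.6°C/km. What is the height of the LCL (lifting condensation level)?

0.9 km

T and T_d converge at 9.7 − 1.6 = 8.1°C per km
Height above start = (-0.82 − (-7.3)) / 8.1 = 0.8 km
LCL altitude = 100 m + 800 m = 900 m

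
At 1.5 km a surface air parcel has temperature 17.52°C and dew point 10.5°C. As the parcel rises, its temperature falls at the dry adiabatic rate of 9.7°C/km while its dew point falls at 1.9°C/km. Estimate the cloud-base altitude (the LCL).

2.4 km

T and T_d converge at 9.7 − 1.9 = 7.8°C per km
Height above start = (17.52 − 10.5) / 7.8 = 0.9 km
LCL altitude = 1500 m + 900 m = 2400 m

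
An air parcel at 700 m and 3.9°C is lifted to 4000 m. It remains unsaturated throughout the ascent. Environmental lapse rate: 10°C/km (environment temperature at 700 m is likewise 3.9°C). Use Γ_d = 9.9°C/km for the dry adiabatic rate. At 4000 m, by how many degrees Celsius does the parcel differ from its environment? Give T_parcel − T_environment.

Parcel:
  700 → 4000 m (dry, 9.9°C/km): ΔT = -9.9 × 3.3 = -32.67°C → T = -28.77°C
Environment:
  700 → 4000 m (environment, 10°C/km): ΔT = -10 × 3.3 = -33°C → T = -29.1°C
T_parcel − T_env = -28.77 − (-29.1) = +0.33°C

+0.33°C (parcel warmer than environment)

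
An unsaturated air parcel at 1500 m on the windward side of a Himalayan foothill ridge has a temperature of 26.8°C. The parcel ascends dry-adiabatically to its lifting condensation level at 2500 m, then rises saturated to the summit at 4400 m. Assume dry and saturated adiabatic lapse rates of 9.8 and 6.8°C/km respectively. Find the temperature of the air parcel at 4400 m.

4.08°C

From 1500 m to 2500 m (dry): cools by 9.8 × 1 = 9.8°C, giving 17°C.
From 2500 m to 4400 m (saturated): cools by 6.8 × 1.9 = 12.92°C, giving 4.08°C.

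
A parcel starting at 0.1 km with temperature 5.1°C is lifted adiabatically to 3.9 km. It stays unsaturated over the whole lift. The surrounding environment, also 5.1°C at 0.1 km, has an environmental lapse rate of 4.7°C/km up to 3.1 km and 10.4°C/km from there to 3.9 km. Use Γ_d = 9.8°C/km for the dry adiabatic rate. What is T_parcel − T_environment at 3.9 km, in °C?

-14.82°C (parcel cooler than environment)

Parcel:
  From 100 m to 3900 m (dry): cools by 9.8 × 3.8 = 37.24°C, giving -32.14°C.
Environment:
  From 100 m to 3100 m (environment, lower layer): cools by 4.7 × 3 = 14.1°C, giving -9°C.
  From 3100 m to 3900 m (environment, upper layer): cools by 10.4 × 0.8 = 8.32°C, giving -17.32°C.
T_parcel − T_env = -32.14 − (-17.32) = -14.82°C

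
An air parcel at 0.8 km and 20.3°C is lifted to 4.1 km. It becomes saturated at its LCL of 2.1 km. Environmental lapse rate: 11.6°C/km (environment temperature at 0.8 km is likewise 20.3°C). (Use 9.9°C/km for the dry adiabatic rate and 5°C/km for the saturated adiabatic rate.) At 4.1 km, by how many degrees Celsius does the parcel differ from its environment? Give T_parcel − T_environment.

Parcel:
  From 800 m to 2100 m (dry): cools by 9.9 × 1.3 = 12.87°C, giving 7.43°C.
  From 2100 m to 4100 m (saturated): cools by 5 × 2 = 10°C, giving -2.57°C.
Environment:
  From 800 m to 4100 m (environment): cools by 11.6 × 3.3 = 38.28°C, giving -17.98°C.
T_parcel − T_env = -2.57 − (-17.98) = +15.41°C

+15.41°C (parcel warmer than environment)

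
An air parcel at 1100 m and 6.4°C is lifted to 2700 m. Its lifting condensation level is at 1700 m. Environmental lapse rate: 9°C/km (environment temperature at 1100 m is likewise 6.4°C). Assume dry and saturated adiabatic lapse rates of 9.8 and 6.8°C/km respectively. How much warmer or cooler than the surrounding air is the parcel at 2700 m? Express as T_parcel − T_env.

Parcel:
  Dry to 1700 m: -9.8 × 0.6 km = -5.88°C, so T = 0.52°C.
  Saturated to 2700 m: -6.8 × 1 km = -6.8°C, so T = -6.28°C.
Environment:
  Environment to 2700 m: -9 × 1.6 km = -14.4°C, so T = -8°C.
T_parcel − T_env = -6.28 − (-8) = +1.72°C

+1.72°C (parcel warmer than environment)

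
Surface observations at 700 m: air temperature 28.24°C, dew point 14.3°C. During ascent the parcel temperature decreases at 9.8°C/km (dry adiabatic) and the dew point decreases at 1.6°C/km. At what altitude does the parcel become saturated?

T and T_d converge at 9.8 − 1.6 = 8.2°C per km
Height above start = (28.24 − 14.3) / 8.2 = 1.7 km
LCL altitude = 700 m + 1700 m = 2400 m

2400 m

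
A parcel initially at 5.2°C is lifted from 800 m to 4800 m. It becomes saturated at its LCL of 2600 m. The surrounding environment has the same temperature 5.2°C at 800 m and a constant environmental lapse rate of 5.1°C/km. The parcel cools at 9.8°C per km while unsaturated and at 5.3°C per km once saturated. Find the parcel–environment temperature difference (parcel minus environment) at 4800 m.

Parcel:
  800–2600 m, dry: Δz = 1.8 km ⇒ ΔT = -17.64°C; T = -12.44°C
  2600–4800 m, saturated: Δz = 2.2 km ⇒ ΔT = -11.66°C; T = -24.1°C
Environment:
  800–4800 m, environment: Δz = 4 km ⇒ ΔT = -20.4°C; T = -15.2°C
T_parcel − T_env = -24.1 − (-15.2) = -8.9°C

-8.9°C (parcel cooler than environment)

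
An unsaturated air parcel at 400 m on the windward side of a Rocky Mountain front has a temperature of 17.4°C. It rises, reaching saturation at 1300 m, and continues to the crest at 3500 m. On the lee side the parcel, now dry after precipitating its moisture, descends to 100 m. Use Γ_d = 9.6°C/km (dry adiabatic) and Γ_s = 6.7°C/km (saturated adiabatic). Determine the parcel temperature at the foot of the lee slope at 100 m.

26.66°C

From 400 m to 1300 m (dry): cools by 9.6 × 0.9 = 8.64°C, giving 8.76°C.
From 1300 m to 3500 m (saturated): cools by 6.7 × 2.2 = 14.74°C, giving -5.98°C.
From 3500 m to 100 m (dry descent): warms by 9.6 × 3.4 = 32.64°C, giving 26.66°C.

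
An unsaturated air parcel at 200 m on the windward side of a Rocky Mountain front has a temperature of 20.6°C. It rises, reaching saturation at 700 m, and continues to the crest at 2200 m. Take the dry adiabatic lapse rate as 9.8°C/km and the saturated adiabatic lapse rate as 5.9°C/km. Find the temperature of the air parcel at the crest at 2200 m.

6.85°C

From 200 m to 700 m (dry): cools by 9.8 × 0.5 = 4.9°C, giving 15.7°C.
From 700 m to 2200 m (saturated): cools by 5.9 × 1.5 = 8.85°C, giving 6.85°C.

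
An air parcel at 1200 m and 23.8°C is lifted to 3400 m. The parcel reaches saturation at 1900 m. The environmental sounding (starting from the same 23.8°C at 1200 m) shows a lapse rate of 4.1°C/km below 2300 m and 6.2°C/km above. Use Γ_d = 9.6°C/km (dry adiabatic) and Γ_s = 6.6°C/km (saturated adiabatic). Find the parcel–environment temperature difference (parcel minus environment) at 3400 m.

Parcel:
  Dry to 1900 m: -9.6 × 0.7 km = -6.72°C, so T = 17.08°C.
  Saturated to 3400 m: -6.6 × 1.5 km = -9.9°C, so T = 7.18°C.
Environment:
  Environment, lower layer to 2300 m: -4.1 × 1.1 km = -4.51°C, so T = 19.29°C.
  Environment, upper layer to 3400 m: -6.2 × 1.1 km = -6.82°C, so T = 12.47°C.
T_parcel − T_env = 7.18 − 12.47 = -5.29°C

-5.29°C (parcel cooler than environment)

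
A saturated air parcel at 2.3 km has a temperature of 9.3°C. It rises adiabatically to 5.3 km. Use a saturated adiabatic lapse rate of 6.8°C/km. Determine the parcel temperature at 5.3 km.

2300–5300 m, saturated adiabatic: Δz = 3 km ⇒ ΔT = -20.4°C; T = -11.1°C

-11.1°C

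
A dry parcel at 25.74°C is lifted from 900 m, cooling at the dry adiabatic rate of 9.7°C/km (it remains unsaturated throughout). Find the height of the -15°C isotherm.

5100 m

Height above start = (25.74 − (-15)) / 9.7 = 4.2 km
Altitude = 900 m + 4200 m = 5100 m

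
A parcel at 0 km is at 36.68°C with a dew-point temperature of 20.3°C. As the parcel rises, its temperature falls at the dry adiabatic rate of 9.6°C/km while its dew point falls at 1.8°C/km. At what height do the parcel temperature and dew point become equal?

T and T_d converge at 9.6 − 1.8 = 7.8°C per km
Height above start = (36.68 − 20.3) / 7.8 = 2.1 km
LCL altitude = 0 m + 2100 m = 2100 m

2.1 km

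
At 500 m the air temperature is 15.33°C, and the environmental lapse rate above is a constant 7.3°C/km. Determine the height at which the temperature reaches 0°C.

2600 m

Height above start = (15.33 − 0) / 7.3 = 2.1 km
Altitude = 500 m + 2100 m = 2600 m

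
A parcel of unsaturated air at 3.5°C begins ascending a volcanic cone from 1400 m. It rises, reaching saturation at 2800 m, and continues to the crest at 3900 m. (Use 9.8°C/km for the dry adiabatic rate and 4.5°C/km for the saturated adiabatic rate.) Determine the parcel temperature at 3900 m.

Dry to 2800 m: -9.8 × 1.4 km = -13.72°C, so T = -10.22°C.
Saturated to 3900 m: -4.5 × 1.1 km = -4.95°C, so T = -15.17°C.

-15.17°C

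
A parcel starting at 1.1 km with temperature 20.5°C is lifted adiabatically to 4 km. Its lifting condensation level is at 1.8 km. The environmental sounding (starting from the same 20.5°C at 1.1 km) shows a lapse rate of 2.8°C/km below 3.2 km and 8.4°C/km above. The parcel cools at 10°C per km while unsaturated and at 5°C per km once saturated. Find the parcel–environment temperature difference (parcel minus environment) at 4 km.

Parcel:
  1100 → 1800 m (dry, 10°C/km): ΔT = -10 × 0.7 = -7°C → T = 13.5°C
  1800 → 4000 m (saturated, 5°C/km): ΔT = -5 × 2.2 = -11°C → T = 2.5°C
Environment:
  1100 → 3200 m (environment, lower layer, 2.8°C/km): ΔT = -2.8 × 2.1 = -5.88°C → T = 14.62°C
  3200 → 4000 m (environment, upper layer, 8.4°C/km): ΔT = -8.4 × 0.8 = -6.72°C → T = 7.9°C
T_parcel − T_env = 2.5 − 7.9 = -5.4°C

-5.4°C (parcel cooler than environment)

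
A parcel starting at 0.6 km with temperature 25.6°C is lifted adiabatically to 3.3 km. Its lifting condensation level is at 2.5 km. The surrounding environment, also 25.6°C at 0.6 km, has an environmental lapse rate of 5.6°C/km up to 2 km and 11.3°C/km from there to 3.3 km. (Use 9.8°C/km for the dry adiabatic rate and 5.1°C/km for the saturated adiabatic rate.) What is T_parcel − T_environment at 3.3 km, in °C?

Parcel:
  Dry to 2500 m: -9.8 × 1.9 km = -18.62°C, so T = 6.98°C.
  Saturated to 3300 m: -5.1 × 0.8 km = -4.08°C, so T = 2.9°C.
Environment:
  Environment, lower layer to 2000 m: -5.6 × 1.4 km = -7.84°C, so T = 17.76°C.
  Environment, upper layer to 3300 m: -11.3 × 1.3 km = -14.69°C, so T = 3.07°C.
T_parcel − T_env = 2.9 − 3.07 = -0.17°C

-0.17°C (parcel cooler than environment)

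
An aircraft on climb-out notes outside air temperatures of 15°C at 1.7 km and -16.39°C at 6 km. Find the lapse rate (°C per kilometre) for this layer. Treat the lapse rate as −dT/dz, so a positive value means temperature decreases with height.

Γ = −ΔT/Δz = (15 − (-16.39)) / (6000 − 1700) m
  = 31.39°C / 4.3 km = 7.3°C/km

7.3°C/km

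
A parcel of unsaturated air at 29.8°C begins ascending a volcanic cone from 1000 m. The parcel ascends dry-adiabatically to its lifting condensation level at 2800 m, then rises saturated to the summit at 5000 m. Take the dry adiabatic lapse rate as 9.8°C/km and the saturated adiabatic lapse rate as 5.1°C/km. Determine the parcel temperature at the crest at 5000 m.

From 1000 m to 2800 m (dry): cools by 9.8 × 1.8 = 17.64°C, giving 12.16°C.
From 2800 m to 5000 m (saturated): cools by 5.1 × 2.2 = 11.22°C, giving 0.94°C.

0.94°C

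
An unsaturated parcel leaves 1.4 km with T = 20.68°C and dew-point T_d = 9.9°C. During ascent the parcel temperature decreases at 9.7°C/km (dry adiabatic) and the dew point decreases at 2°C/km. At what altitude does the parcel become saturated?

2.8 km

T and T_d converge at 9.7 − 2 = 7.7°C per km
Height above start = (20.68 − 9.9) / 7.7 = 1.4 km
LCL altitude = 1400 m + 1400 m = 2800 m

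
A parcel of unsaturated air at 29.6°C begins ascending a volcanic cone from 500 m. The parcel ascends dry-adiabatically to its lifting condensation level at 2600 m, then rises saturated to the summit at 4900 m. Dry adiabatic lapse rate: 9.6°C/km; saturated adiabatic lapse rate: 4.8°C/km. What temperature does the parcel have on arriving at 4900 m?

Dry to 2600 m: -9.6 × 2.1 km = -20.16°C, so T = 9.44°C.
Saturated to 4900 m: -4.8 × 2.3 km = -11.04°C, so T = -1.6°C.

-1.6°C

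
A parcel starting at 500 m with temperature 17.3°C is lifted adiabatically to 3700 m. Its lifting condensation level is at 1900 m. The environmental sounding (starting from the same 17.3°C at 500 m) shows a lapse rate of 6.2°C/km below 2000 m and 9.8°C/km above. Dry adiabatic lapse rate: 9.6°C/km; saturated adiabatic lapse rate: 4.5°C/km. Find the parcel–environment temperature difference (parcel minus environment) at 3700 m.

+4.42°C (parcel warmer than environment)

Parcel:
  500–1900 m, dry: Δz = 1.4 km ⇒ ΔT = -13.44°C; T = 3.86°C
  1900–3700 m, saturated: Δz = 1.8 km ⇒ ΔT = -8.1°C; T = -4.24°C
Environment:
  500–2000 m, environment, lower layer: Δz = 1.5 km ⇒ ΔT = -9.3°C; T = 8°C
  2000–3700 m, environment, upper layer: Δz = 1.7 km ⇒ ΔT = -16.66°C; T = -8.66°C
T_parcel − T_env = -4.24 − (-8.66) = +4.42°C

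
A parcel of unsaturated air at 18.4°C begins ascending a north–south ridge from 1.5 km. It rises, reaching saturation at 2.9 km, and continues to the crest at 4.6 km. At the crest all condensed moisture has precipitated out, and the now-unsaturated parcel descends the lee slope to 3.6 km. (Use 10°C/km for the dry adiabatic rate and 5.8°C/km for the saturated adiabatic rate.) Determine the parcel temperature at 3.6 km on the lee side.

4.54°C

From 1500 m to 2900 m (dry): cools by 10 × 1.4 = 14°C, giving 4.4°C.
From 2900 m to 4600 m (saturated): cools by 5.8 × 1.7 = 9.86°C, giving -5.46°C.
From 4600 m to 3600 m (dry descent): warms by 10 × 1 = 10°C, giving 4.54°C.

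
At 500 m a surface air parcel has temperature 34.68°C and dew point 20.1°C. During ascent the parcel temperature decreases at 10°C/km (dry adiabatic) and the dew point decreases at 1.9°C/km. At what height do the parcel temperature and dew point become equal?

2300 m

T and T_d converge at 10 − 1.9 = 8.1°C per km
Height above start = (34.68 − 20.1) / 8.1 = 1.8 km
LCL altitude = 500 m + 1800 m = 2300 m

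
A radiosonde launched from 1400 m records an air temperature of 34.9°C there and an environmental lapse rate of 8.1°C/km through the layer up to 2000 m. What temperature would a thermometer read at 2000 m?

From 1400 m to 2000 m (environmental): cools by 8.1 × 0.6 = 4.86°C, giving 30.04°C.

30.04°C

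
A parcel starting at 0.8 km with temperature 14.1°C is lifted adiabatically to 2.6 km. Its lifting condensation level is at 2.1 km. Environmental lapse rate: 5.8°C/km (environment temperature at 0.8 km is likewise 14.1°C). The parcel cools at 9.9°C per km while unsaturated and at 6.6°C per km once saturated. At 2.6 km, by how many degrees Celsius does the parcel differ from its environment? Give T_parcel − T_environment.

-5.73°C (parcel cooler than environment)

Parcel:
  Dry to 2100 m: -9.9 × 1.3 km = -12.87°C, so T = 1.23°C.
  Saturated to 2600 m: -6.6 × 0.5 km = -3.3°C, so T = -2.07°C.
Environment:
  Environment to 2600 m: -5.8 × 1.8 km = -10.44°C, so T = 3.66°C.
T_parcel − T_env = -2.07 − 3.66 = -5.73°C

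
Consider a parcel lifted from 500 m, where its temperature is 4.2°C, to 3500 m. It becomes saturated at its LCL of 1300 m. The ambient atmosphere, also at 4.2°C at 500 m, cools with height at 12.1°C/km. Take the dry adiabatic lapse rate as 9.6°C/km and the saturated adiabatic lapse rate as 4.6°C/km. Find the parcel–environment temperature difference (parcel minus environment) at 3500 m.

+18.5°C (parcel warmer than environment)

Parcel:
  500–1300 m, dry: Δz = 0.8 km ⇒ ΔT = -7.68°C; T = -3.48°C
  1300–3500 m, saturated: Δz = 2.2 km ⇒ ΔT = -10.12°C; T = -13.6°C
Environment:
  500–3500 m, environment: Δz = 3 km ⇒ ΔT = -36.3°C; T = -32.1°C
T_parcel − T_env = -13.6 − (-32.1) = +18.5°C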